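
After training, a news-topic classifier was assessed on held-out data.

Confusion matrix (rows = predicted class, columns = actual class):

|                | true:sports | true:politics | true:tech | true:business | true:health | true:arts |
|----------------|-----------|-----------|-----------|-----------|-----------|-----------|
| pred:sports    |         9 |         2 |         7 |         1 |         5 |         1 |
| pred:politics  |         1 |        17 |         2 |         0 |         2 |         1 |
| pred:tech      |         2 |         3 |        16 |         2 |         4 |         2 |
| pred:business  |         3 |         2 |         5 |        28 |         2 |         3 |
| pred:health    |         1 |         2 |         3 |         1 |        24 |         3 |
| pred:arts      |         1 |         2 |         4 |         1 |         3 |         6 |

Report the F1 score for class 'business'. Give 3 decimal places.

0.737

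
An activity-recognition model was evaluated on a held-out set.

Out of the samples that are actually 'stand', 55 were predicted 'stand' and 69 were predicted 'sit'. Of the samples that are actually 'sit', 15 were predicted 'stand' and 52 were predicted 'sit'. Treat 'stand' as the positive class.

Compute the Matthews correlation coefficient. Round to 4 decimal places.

0.2176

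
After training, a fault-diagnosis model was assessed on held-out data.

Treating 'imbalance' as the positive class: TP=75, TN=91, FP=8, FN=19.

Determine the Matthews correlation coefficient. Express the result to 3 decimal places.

0.724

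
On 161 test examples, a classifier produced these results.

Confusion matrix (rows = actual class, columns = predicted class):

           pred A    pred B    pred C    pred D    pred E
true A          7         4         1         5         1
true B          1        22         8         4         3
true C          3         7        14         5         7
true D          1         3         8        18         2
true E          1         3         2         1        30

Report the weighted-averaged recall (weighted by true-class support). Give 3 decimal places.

Per-class recall (TP/(TP+FN)):
  A: TP=7, FN=4+1+5+1=11 → 7/18 = 0.3889
  B: TP=22, FN=1+8+4+3=16 → 22/38 = 0.5789
  C: TP=14, FN=3+7+5+7=22 → 14/36 = 0.3889
  D: TP=18, FN=1+3+8+2=14 → 18/32 = 0.5625
  E: TP=30, FN=1+3+2+1=7 → 30/37 = 0.8108
Weighted-recall = Σ (supportᵢ/N)·recallᵢ with N=161: (18/161)·0.3889 + (38/161)·0.5789 + (36/161)·0.3889 + (32/161)·0.5625 + (37/161)·0.8108 = 0.565

0.565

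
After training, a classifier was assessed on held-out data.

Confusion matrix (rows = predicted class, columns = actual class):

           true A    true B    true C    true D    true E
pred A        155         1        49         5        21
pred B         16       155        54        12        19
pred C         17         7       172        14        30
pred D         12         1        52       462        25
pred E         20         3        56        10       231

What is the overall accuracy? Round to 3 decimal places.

0.735

Accuracy = trace / total = (155+155+172+462+231=1175) / 1599 = 1175/1599 = 0.735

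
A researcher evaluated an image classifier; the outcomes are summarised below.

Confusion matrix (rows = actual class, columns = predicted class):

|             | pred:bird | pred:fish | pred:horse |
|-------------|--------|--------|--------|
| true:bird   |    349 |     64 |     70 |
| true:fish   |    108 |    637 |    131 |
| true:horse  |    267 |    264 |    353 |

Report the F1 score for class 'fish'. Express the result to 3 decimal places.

0.692

Treat 'fish' as positive and all other classes as negative.
F1 score = 2·TP/(2·TP+FP+FN).
fish: TP=637, FP=64+264=328, FN=108+131=239 → 1274/1841 = 0.6920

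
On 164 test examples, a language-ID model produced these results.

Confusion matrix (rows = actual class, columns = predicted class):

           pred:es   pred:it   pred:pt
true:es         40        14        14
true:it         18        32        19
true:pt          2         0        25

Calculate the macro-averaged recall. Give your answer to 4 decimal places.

Per-class recall (TP/(TP+FN)):
  es: TP=40, FN=14+14=28 → 40/68 = 0.58824
  it: TP=32, FN=18+19=37 → 32/69 = 0.46377
  pt: TP=25, FN=2+0=2 → 25/27 = 0.92593
Macro-recall = mean = (0.58824 + 0.46377 + 0.92593) / 3 = 0.6593

0.6593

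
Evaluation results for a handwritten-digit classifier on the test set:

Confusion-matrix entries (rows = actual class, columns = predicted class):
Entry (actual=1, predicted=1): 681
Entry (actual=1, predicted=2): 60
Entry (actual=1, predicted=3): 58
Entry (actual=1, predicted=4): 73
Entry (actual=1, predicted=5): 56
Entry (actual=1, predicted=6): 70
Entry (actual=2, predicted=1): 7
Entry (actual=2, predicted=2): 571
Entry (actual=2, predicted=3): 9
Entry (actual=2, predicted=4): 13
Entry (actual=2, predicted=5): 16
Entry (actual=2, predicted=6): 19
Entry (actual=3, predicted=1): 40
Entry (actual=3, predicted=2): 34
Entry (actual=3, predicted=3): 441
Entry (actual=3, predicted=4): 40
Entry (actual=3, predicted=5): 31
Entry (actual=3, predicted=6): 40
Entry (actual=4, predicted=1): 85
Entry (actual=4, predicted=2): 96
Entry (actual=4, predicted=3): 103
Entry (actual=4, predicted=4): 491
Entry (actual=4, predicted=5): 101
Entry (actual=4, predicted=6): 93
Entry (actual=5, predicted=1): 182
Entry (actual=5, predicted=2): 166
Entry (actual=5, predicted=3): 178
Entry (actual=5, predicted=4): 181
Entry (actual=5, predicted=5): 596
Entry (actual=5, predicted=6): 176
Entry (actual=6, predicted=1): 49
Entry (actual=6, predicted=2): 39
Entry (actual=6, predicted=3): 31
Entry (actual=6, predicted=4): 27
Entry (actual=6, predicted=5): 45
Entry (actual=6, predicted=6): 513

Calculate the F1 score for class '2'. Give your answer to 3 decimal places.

Take TP from the diagonal, FP from the rest of the '2' prediction marginal, FN from the rest of the '2' actual marginal.
F1 score = 2·TP/(2·TP+FP+FN).
2: TP=571, FP=60+34+96+166+39=395, FN=7+9+13+16+19=64 → 1142/1601 = 0.7133

0.713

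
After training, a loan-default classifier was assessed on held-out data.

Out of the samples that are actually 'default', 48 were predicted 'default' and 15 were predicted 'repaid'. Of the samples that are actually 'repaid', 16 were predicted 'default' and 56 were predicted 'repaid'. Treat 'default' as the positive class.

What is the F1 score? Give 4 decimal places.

0.7559

Precision = TP/(TP+FP) = 48/64 = 0.7500
Recall = TP/(TP+FN) = 48/63 = 0.7619
F1 = 2·TP/(2·TP+FP+FN) = 96/127 = 0.7559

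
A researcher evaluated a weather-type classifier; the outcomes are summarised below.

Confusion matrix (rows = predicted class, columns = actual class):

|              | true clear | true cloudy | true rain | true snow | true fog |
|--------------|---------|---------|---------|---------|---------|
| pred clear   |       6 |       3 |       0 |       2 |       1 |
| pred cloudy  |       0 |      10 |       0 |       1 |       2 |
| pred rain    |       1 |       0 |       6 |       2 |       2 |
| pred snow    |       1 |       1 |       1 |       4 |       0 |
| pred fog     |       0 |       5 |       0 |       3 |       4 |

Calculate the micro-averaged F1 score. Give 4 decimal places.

Micro-averaging pools counts across classes: ΣTP=30, ΣFP=25, ΣFN=25.
Micro-F1 score = 2·TP/(2·TP+FP+FN) on pooled counts = 0.5455 (equals overall accuracy in single-label multiclass).

0.5455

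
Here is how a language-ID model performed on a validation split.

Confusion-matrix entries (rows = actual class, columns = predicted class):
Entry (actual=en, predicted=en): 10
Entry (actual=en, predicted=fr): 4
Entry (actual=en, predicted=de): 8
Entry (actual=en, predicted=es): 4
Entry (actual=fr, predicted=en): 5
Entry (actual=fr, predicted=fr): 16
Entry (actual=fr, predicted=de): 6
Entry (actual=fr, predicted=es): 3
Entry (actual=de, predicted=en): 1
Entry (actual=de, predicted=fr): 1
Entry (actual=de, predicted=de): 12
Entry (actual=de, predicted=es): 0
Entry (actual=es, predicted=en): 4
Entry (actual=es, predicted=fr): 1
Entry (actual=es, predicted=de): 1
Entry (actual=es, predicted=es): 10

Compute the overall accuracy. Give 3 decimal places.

Accuracy = trace / total = (10+16+12+10=48) / 86 = 48/86 = 0.558

0.558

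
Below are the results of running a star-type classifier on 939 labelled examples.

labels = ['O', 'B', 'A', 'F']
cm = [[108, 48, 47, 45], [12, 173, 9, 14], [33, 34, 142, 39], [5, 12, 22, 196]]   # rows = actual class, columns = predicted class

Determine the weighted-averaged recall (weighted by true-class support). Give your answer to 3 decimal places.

Per-class recall (TP/(TP+FN)):
  O: TP=108, FN=48+47+45=140 → 108/248 = 0.4355
  B: TP=173, FN=12+9+14=35 → 173/208 = 0.8317
  A: TP=142, FN=33+34+39=106 → 142/248 = 0.5726
  F: TP=196, FN=5+12+22=39 → 196/235 = 0.8340
Weighted-recall = Σ (supportᵢ/N)·recallᵢ with N=939: (248/939)·0.4355 + (208/939)·0.8317 + (248/939)·0.5726 + (235/939)·0.8340 = 0.659

0.659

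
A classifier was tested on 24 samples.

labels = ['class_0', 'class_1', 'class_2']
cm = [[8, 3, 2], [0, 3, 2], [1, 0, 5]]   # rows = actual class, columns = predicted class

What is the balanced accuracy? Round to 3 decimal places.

Balanced accuracy = mean of per-class recall.
  class_0: recall = 8/13 = 0.6154
  class_1: recall = 3/5 = 0.6000
  class_2: recall = 5/6 = 0.8333
Mean = (0.6154 + 0.6000 + 0.8333) / 3 = 0.683

0.683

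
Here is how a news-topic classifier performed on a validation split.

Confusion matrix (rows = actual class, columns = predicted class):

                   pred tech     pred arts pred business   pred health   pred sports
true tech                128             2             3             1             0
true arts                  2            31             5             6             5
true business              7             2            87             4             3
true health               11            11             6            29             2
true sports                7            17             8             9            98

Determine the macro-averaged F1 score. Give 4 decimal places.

0.7181

Per-class F1 score (2·TP/(2·TP+FP+FN)):
  tech: TP=128, FP=2+7+11+7=27, FN=2+3+1+0=6 → 256/289 = 0.88581
  arts: TP=31, FP=2+2+11+17=32, FN=2+5+6+5=18 → 62/112 = 0.55357
  business: TP=87, FP=3+5+6+8=22, FN=7+2+4+3=16 → 174/212 = 0.82075
  health: TP=29, FP=1+6+4+9=20, FN=11+11+6+2=30 → 58/108 = 0.53704
  sports: TP=98, FP=0+5+3+2=10, FN=7+17+8+9=41 → 196/247 = 0.79352
Macro-F1 score = mean = (0.88581 + 0.55357 + 0.82075 + 0.53704 + 0.79352) / 5 = 0.7181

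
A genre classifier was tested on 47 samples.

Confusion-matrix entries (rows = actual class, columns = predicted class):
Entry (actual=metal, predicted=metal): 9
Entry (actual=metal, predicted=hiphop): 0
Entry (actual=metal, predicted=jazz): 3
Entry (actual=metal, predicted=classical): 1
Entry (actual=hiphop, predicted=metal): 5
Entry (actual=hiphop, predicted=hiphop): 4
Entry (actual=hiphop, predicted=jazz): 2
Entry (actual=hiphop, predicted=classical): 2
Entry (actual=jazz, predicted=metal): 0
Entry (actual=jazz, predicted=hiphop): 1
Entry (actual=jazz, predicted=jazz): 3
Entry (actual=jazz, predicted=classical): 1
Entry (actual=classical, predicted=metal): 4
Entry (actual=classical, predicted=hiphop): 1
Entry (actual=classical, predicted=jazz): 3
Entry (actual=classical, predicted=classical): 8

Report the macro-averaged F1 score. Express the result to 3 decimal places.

Per-class F1 score (2·TP/(2·TP+FP+FN)):
  metal: TP=9, FP=5+0+4=9, FN=0+3+1=4 → 18/31 = 0.5806
  hiphop: TP=4, FP=0+1+1=2, FN=5+2+2=9 → 8/19 = 0.4211
  jazz: TP=3, FP=3+2+3=8, FN=0+1+1=2 → 6/16 = 0.3750
  classical: TP=8, FP=1+2+1=4, FN=4+1+3=8 → 16/28 = 0.5714
Macro-F1 score = mean = (0.5806 + 0.4211 + 0.3750 + 0.5714) / 4 = 0.487

0.487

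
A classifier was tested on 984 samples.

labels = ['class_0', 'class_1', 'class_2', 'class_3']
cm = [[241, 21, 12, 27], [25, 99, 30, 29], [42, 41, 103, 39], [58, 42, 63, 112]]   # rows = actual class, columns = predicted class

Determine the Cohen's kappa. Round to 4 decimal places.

Observed agreement pₒ = trace/N = 555/984 = 0.56402
Expected agreement pₑ = Σ (rowᵢ·colᵢ)/N² = (301·366 + 183·203 + 225·208 + 275·207)/984² = 0.25927
κ = (pₒ − pₑ)/(1 − pₑ) = (0.56402 − 0.25927)/(1 − 0.25927) = 0.4114

0.4114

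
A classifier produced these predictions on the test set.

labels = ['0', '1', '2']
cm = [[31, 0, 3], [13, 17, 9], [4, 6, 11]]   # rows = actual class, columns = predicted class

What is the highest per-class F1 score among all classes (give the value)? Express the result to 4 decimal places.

0.7561

Per-class F1 score (2·TP/(2·TP+FP+FN)):
  0: TP=31, FP=13+4=17, FN=0+3=3 → 62/82 = 0.75610
  1: TP=17, FP=0+6=6, FN=13+9=22 → 34/62 = 0.54839
  2: TP=11, FP=3+9=12, FN=4+6=10 → 22/44 = 0.50000
Highest is class '0' with F1 score = 0.7561.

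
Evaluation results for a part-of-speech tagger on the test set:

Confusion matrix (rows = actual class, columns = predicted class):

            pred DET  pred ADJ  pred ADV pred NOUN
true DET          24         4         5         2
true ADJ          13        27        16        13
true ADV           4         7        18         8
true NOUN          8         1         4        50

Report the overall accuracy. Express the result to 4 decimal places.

Accuracy = trace / total = (24+27+18+50=119) / 204 = 119/204 = 0.5833

0.5833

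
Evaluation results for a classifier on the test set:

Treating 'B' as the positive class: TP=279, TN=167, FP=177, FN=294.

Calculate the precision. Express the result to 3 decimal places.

Precision = TP/(TP+FP) = 279/(279+177) = 279/456 = 0.612

0.612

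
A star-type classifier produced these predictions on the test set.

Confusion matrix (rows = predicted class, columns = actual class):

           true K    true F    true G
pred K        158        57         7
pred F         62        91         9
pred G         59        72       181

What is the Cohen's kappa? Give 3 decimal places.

Observed agreement pₒ = trace/N = 430/696 = 0.6178
Expected agreement pₑ = Σ (rowᵢ·colᵢ)/N² = (279·222 + 220·162 + 197·312)/696² = 0.3283
κ = (pₒ − pₑ)/(1 − pₑ) = (0.6178 − 0.3283)/(1 − 0.3283) = 0.431

0.431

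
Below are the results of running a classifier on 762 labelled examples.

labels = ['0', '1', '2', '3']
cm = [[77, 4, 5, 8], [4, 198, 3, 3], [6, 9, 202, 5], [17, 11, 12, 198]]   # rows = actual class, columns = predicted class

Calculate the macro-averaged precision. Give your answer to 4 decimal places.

0.8669

Per-class precision (TP/(TP+FP)):
  0: TP=77, FP=4+6+17=27 → 77/104 = 0.74038
  1: TP=198, FP=4+9+11=24 → 198/222 = 0.89189
  2: TP=202, FP=5+3+12=20 → 202/222 = 0.90991
  3: TP=198, FP=8+3+5=16 → 198/214 = 0.92523
Macro-precision = mean = (0.74038 + 0.89189 + 0.90991 + 0.92523) / 4 = 0.8669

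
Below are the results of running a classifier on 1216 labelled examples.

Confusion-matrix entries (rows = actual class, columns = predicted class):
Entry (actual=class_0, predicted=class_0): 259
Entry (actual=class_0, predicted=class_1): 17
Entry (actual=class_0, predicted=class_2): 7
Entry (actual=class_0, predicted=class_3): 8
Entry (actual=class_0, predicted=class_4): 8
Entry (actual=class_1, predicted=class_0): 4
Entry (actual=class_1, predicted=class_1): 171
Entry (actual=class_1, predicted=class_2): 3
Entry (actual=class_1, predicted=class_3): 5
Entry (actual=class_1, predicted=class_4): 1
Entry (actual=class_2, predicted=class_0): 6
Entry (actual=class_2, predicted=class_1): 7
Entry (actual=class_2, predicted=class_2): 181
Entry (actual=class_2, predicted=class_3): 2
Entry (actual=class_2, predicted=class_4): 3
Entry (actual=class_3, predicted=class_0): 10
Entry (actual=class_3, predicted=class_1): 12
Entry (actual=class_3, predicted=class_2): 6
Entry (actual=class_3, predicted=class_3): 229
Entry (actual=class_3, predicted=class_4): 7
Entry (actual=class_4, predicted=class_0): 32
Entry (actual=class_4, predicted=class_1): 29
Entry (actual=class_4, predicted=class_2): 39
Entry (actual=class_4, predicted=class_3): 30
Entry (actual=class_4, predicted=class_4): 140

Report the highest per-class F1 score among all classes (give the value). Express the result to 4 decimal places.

Per-class F1 score (2·TP/(2·TP+FP+FN)):
  class_0: TP=259, FP=4+6+10+32=52, FN=17+7+8+8=40 → 518/610 = 0.84918
  class_1: TP=171, FP=17+7+12+29=65, FN=4+3+5+1=13 → 342/420 = 0.81429
  class_2: TP=181, FP=7+3+6+39=55, FN=6+7+2+3=18 → 362/435 = 0.83218
  class_3: TP=229, FP=8+5+2+30=45, FN=10+12+6+7=35 → 458/538 = 0.85130
  class_4: TP=140, FP=8+1+3+7=19, FN=32+29+39+30=130 → 280/429 = 0.65268
Highest is class 'class_3' with F1 score = 0.8513.

0.8513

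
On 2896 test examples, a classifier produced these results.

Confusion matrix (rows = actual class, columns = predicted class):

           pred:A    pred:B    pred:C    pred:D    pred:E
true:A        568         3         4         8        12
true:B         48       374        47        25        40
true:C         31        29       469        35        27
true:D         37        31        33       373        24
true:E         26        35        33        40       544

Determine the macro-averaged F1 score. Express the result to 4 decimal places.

0.7988

Per-class F1 score (2·TP/(2·TP+FP+FN)):
  A: TP=568, FP=48+31+37+26=142, FN=3+4+8+12=27 → 1136/1305 = 0.87050
  B: TP=374, FP=3+29+31+35=98, FN=48+47+25+40=160 → 748/1006 = 0.74354
  C: TP=469, FP=4+47+33+33=117, FN=31+29+35+27=122 → 938/1177 = 0.79694
  D: TP=373, FP=8+25+35+40=108, FN=37+31+33+24=125 → 746/979 = 0.76200
  E: TP=544, FP=12+40+27+24=103, FN=26+35+33+40=134 → 1088/1325 = 0.82113
Macro-F1 score = mean = (0.87050 + 0.74354 + 0.79694 + 0.76200 + 0.82113) / 5 = 0.7988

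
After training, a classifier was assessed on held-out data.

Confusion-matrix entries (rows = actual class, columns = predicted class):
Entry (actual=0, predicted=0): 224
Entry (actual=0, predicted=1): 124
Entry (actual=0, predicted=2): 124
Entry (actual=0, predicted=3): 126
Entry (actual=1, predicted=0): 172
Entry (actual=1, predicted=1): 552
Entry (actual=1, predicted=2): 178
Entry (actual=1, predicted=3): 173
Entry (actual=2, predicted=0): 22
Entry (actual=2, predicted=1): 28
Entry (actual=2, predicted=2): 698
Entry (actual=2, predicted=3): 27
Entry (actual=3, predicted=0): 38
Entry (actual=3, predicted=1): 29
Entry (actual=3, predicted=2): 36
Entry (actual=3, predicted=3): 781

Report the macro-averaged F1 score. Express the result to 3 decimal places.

0.648

Per-class F1 score (2·TP/(2·TP+FP+FN)):
  0: TP=224, FP=172+22+38=232, FN=124+124+126=374 → 448/1054 = 0.4250
  1: TP=552, FP=124+28+29=181, FN=172+178+173=523 → 1104/1808 = 0.6106
  2: TP=698, FP=124+178+36=338, FN=22+28+27=77 → 1396/1811 = 0.7708
  3: TP=781, FP=126+173+27=326, FN=38+29+36=103 → 1562/1991 = 0.7845
Macro-F1 score = mean = (0.4250 + 0.6106 + 0.7708 + 0.7845) / 4 = 0.648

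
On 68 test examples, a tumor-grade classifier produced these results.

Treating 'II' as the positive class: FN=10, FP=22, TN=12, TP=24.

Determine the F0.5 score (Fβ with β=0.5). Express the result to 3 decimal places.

Fβ = (1+β²)·TP / ((1+β²)·TP + β²·FN + FP), with β²=1/4
= 1.25·24 / (1.25·24 + 0.25·10 + 22) = 0.550

0.550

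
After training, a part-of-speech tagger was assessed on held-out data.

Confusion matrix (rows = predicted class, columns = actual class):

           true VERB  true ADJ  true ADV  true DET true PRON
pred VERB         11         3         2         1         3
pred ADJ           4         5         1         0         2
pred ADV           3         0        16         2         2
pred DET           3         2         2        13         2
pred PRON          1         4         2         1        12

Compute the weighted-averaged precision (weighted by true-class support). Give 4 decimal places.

Per-class precision (TP/(TP+FP)):
  VERB: TP=11, FP=3+2+1+3=9 → 11/20 = 0.55000
  ADJ: TP=5, FP=4+1+0+2=7 → 5/12 = 0.41667
  ADV: TP=16, FP=3+0+2+2=7 → 16/23 = 0.69565
  DET: TP=13, FP=3+2+2+2=9 → 13/22 = 0.59091
  PRON: TP=12, FP=1+4+2+1=8 → 12/20 = 0.60000
Weighted-precision = Σ (supportᵢ/N)·precisionᵢ with N=97: (22/97)·0.55000 + (14/97)·0.41667 + (23/97)·0.69565 + (17/97)·0.59091 + (21/97)·0.60000 = 0.5833

0.5833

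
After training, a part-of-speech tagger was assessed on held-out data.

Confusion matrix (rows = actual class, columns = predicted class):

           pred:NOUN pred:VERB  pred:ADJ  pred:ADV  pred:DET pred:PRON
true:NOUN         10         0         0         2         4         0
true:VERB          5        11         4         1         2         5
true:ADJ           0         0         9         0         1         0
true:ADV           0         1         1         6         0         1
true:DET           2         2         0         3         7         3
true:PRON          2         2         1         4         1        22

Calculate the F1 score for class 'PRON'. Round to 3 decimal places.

0.698

Take TP from the diagonal, FP from the rest of the 'PRON' prediction marginal, FN from the rest of the 'PRON' actual marginal.
F1 score = 2·TP/(2·TP+FP+FN).
PRON: TP=22, FP=0+5+0+1+3=9, FN=2+2+1+4+1=10 → 44/63 = 0.6984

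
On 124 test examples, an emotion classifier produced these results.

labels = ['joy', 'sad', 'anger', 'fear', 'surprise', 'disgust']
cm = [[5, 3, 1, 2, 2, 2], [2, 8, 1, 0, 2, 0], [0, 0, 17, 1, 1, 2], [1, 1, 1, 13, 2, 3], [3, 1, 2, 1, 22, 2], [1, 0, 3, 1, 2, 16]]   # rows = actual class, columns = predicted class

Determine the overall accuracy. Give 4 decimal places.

0.6532

Accuracy = trace / total = (5+8+17+13+22+16=81) / 124 = 81/124 = 0.6532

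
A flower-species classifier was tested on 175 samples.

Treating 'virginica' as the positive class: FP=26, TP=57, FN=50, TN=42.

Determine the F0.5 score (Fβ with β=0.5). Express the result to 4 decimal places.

Fβ = (1+β²)·TP / ((1+β²)·TP + β²·FN + FP), with β²=1/4
= 1.25·57 / (1.25·57 + 0.25·50 + 26) = 0.6492

0.6492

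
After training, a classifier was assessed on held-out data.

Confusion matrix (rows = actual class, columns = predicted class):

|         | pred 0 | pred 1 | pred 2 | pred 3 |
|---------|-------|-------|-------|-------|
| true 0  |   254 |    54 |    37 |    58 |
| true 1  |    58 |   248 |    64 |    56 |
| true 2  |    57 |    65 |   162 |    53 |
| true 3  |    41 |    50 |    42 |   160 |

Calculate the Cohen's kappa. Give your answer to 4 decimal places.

Observed agreement pₒ = trace/N = 824/1459 = 0.56477
Expected agreement pₑ = Σ (rowᵢ·colᵢ)/N² = (403·410 + 426·417 + 337·305 + 293·327)/1459² = 0.25437
κ = (pₒ − pₑ)/(1 − pₑ) = (0.56477 − 0.25437)/(1 − 0.25437) = 0.4163

0.4163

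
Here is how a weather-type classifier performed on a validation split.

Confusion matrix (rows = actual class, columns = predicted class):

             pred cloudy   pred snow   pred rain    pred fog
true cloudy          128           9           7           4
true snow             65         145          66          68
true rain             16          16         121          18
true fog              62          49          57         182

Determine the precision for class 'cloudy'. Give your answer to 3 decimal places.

0.472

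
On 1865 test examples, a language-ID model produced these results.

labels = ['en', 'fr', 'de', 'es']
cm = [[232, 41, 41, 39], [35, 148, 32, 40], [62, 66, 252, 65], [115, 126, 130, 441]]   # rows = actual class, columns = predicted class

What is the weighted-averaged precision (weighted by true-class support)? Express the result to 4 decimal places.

0.6124

Per-class precision (TP/(TP+FP)):
  en: TP=232, FP=35+62+115=212 → 232/444 = 0.52252
  fr: TP=148, FP=41+66+126=233 → 148/381 = 0.38845
  de: TP=252, FP=41+32+130=203 → 252/455 = 0.55385
  es: TP=441, FP=39+40+65=144 → 441/585 = 0.75385
Weighted-precision = Σ (supportᵢ/N)·precisionᵢ with N=1865: (353/1865)·0.52252 + (255/1865)·0.38845 + (445/1865)·0.55385 + (812/1865)·0.75385 = 0.6124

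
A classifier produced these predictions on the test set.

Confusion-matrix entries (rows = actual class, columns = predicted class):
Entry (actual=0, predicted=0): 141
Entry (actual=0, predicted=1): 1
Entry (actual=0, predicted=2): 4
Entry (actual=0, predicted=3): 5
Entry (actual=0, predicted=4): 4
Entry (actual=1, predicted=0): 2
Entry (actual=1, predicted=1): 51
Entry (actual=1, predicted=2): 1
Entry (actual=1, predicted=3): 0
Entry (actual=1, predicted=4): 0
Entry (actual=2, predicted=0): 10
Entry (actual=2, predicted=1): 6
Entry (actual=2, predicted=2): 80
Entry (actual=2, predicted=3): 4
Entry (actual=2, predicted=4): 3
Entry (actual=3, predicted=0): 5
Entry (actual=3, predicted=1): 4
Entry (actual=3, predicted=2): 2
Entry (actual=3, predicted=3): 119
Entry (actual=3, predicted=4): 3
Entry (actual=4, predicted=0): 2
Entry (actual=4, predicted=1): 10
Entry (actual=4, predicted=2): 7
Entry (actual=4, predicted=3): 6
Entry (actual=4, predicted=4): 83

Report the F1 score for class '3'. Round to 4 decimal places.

0.8914

One-vs-rest for '3': TP = diagonal; FP = other classes predicted '3'; FN = '3' predicted as other.
F1 score = 2·TP/(2·TP+FP+FN).
3: TP=119, FP=5+0+4+6=15, FN=5+4+2+3=14 → 238/267 = 0.89139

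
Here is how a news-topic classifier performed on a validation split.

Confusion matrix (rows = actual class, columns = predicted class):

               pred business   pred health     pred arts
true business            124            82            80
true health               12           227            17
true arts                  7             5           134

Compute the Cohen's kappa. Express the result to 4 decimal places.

0.5613

Observed agreement pₒ = trace/N = 485/688 = 0.70494
Expected agreement pₑ = Σ (rowᵢ·colᵢ)/N² = (286·143 + 256·314 + 146·231)/688² = 0.32747
κ = (pₒ − pₑ)/(1 − pₑ) = (0.70494 − 0.32747)/(1 − 0.32747) = 0.5613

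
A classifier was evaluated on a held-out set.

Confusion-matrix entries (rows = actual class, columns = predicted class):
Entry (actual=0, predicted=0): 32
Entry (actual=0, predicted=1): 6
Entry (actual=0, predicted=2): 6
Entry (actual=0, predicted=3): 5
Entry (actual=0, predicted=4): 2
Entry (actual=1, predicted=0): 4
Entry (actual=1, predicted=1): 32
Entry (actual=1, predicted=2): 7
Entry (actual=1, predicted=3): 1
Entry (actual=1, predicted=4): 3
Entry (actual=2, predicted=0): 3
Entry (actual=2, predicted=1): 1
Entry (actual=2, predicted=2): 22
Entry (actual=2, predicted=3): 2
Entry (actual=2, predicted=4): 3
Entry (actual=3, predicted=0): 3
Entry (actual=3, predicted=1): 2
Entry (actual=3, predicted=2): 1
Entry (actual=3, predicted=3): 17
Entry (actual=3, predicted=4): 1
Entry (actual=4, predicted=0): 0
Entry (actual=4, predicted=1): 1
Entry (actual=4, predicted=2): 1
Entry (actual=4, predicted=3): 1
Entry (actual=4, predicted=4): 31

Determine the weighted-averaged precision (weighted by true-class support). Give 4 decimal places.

Per-class precision (TP/(TP+FP)):
  0: TP=32, FP=4+3+3+0=10 → 32/42 = 0.76190
  1: TP=32, FP=6+1+2+1=10 → 32/42 = 0.76190
  2: TP=22, FP=6+7+1+1=15 → 22/37 = 0.59459
  3: TP=17, FP=5+1+2+1=9 → 17/26 = 0.65385
  4: TP=31, FP=2+3+3+1=9 → 31/40 = 0.77500
Weighted-precision = Σ (supportᵢ/N)·precisionᵢ with N=187: (51/187)·0.76190 + (47/187)·0.76190 + (31/187)·0.59459 + (24/187)·0.65385 + (34/187)·0.77500 = 0.7227

0.7227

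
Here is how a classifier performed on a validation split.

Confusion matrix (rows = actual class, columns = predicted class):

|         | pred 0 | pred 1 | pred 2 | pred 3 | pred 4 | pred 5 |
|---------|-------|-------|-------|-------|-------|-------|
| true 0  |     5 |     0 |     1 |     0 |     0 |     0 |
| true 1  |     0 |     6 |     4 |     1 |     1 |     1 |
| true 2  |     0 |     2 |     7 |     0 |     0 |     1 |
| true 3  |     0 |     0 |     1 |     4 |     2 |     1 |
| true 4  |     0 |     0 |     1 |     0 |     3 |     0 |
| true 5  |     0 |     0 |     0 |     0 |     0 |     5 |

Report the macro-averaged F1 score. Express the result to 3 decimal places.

Per-class F1 score (2·TP/(2·TP+FP+FN)):
  0: TP=5, FP=0+0+0+0+0=0, FN=0+1+0+0+0=1 → 10/11 = 0.9091
  1: TP=6, FP=0+2+0+0+0=2, FN=0+4+1+1+1=7 → 12/21 = 0.5714
  2: TP=7, FP=1+4+1+1+0=7, FN=0+2+0+0+1=3 → 14/24 = 0.5833
  3: TP=4, FP=0+1+0+0+0=1, FN=0+0+1+2+1=4 → 8/13 = 0.6154
  4: TP=3, FP=0+1+0+2+0=3, FN=0+0+1+0+0=1 → 6/10 = 0.6000
  5: TP=5, FP=0+1+1+1+0=3, FN=0+0+0+0+0=0 → 10/13 = 0.7692
Macro-F1 score = mean = (0.9091 + 0.5714 + 0.5833 + 0.6154 + 0.6000 + 0.7692) / 6 = 0.675

0.675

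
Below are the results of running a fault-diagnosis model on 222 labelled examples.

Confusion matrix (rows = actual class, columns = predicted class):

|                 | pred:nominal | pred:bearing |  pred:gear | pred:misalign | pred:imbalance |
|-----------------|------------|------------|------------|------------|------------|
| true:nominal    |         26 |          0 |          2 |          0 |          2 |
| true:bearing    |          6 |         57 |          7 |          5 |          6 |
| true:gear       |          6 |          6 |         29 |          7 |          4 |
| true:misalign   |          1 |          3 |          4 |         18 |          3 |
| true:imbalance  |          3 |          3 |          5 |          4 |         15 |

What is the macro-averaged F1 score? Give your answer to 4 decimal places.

0.6279

Per-class F1 score (2·TP/(2·TP+FP+FN)):
  nominal: TP=26, FP=6+6+1+3=16, FN=0+2+0+2=4 → 52/72 = 0.72222
  bearing: TP=57, FP=0+6+3+3=12, FN=6+7+5+6=24 → 114/150 = 0.76000
  gear: TP=29, FP=2+7+4+5=18, FN=6+6+7+4=23 → 58/99 = 0.58586
  misalign: TP=18, FP=0+5+7+4=16, FN=1+3+4+3=11 → 36/63 = 0.57143
  imbalance: TP=15, FP=2+6+4+3=15, FN=3+3+5+4=15 → 30/60 = 0.50000
Macro-F1 score = mean = (0.72222 + 0.76000 + 0.58586 + 0.57143 + 0.50000) / 5 = 0.6279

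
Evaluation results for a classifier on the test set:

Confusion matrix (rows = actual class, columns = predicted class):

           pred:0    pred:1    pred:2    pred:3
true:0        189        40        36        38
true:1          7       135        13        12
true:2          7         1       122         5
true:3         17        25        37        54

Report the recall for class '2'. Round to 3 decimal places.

Treat '2' as positive and all other classes as negative.
recall = TP/(TP+FN).
2: TP=122, FN=7+1+5=13 → 122/135 = 0.9037

0.904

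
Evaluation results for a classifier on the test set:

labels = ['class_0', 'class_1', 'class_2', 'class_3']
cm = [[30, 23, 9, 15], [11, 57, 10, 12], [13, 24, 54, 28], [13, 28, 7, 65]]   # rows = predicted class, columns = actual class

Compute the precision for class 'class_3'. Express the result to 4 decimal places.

precision = TP/(TP+FP).
class_3: TP=65, FP=13+28+7=48 → 65/113 = 0.57522

0.5752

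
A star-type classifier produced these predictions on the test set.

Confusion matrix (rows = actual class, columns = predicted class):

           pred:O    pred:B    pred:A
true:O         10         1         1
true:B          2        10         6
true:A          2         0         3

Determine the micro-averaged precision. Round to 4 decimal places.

0.6571

Micro-averaging pools counts across classes: ΣTP=23, ΣFP=12, ΣFN=12.
Micro-precision = TP/(TP+FP) on pooled counts = 0.6571 (equals overall accuracy in single-label multiclass).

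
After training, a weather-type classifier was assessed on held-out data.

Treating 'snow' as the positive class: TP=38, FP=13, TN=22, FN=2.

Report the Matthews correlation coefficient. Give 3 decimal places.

MCC = (TP·TN − FP·FN) / √((TP+FP)(TP+FN)(TN+FP)(TN+FN))
Numerator = 38·22 − 13·2 = 810
Denominator = √(51·40·35·24) = √1713600 = 1309.0455
MCC = 810 / 1309.0455 = 0.619

0.619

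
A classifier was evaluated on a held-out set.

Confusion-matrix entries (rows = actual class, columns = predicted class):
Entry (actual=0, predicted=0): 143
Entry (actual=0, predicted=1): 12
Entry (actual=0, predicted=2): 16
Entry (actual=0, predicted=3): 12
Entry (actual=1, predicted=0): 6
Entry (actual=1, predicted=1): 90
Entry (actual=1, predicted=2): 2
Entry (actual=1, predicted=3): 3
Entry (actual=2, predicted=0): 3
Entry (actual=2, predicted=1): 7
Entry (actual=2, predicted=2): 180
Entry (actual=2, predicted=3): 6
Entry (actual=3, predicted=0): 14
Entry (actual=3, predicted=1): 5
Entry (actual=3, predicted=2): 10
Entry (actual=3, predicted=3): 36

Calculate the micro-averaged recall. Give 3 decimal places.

0.824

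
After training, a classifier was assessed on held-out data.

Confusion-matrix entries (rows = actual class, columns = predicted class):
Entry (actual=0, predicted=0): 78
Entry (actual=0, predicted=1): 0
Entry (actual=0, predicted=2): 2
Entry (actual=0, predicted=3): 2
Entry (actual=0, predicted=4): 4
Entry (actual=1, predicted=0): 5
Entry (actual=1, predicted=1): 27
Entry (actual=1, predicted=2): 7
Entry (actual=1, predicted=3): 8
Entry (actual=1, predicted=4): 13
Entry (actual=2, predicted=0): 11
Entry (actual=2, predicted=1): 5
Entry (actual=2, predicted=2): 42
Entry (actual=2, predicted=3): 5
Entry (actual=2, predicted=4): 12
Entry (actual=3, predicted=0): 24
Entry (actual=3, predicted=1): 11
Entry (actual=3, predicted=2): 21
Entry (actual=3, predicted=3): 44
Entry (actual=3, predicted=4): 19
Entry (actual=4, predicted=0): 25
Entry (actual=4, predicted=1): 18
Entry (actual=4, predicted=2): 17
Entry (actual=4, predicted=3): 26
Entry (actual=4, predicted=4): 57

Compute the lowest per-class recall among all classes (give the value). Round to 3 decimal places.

Per-class recall (TP/(TP+FN)):
  0: TP=78, FN=0+2+2+4=8 → 78/86 = 0.9070
  1: TP=27, FN=5+7+8+13=33 → 27/60 = 0.4500
  2: TP=42, FN=11+5+5+12=33 → 42/75 = 0.5600
  3: TP=44, FN=24+11+21+19=75 → 44/119 = 0.3697
  4: TP=57, FN=25+18+17+26=86 → 57/143 = 0.3986
Lowest is class '3' with recall = 0.370.

0.370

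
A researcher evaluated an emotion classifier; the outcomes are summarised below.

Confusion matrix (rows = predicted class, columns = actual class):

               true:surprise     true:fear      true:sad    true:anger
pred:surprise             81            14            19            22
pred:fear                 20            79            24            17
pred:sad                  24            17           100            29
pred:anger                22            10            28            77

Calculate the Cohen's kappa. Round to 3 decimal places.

0.436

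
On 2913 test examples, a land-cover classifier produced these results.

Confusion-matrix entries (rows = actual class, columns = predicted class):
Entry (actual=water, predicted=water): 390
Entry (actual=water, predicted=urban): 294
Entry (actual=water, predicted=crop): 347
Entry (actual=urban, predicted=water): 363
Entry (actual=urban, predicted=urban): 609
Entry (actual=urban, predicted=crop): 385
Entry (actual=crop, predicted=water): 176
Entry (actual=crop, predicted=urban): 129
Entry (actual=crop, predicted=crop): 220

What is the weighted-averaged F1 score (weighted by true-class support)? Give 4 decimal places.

0.4320

Per-class F1 score (2·TP/(2·TP+FP+FN)):
  water: TP=390, FP=363+176=539, FN=294+347=641 → 780/1960 = 0.39796
  urban: TP=609, FP=294+129=423, FN=363+385=748 → 1218/2389 = 0.50984
  crop: TP=220, FP=347+385=732, FN=176+129=305 → 440/1477 = 0.29790
Weighted-F1 score = Σ (supportᵢ/N)·F1 scoreᵢ with N=2913: (1031/2913)·0.39796 + (1357/2913)·0.50984 + (525/2913)·0.29790 = 0.4320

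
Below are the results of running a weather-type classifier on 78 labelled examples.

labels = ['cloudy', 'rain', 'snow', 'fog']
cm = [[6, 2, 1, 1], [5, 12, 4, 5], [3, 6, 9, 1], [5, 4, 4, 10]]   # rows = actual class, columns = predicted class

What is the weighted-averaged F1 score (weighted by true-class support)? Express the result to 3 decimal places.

0.479

Per-class F1 score (2·TP/(2·TP+FP+FN)):
  cloudy: TP=6, FP=5+3+5=13, FN=2+1+1=4 → 12/29 = 0.4138
  rain: TP=12, FP=2+6+4=12, FN=5+4+5=14 → 24/50 = 0.4800
  snow: TP=9, FP=1+4+4=9, FN=3+6+1=10 → 18/37 = 0.4865
  fog: TP=10, FP=1+5+1=7, FN=5+4+4=13 → 20/40 = 0.5000
Weighted-F1 score = Σ (supportᵢ/N)·F1 scoreᵢ with N=78: (10/78)·0.4138 + (26/78)·0.4800 + (19/78)·0.4865 + (23/78)·0.5000 = 0.479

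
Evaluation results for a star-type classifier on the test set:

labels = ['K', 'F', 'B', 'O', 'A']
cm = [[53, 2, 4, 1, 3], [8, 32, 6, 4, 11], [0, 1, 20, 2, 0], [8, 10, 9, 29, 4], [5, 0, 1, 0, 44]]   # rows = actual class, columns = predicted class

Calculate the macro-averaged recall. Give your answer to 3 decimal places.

0.720

Per-class recall (TP/(TP+FN)):
  K: TP=53, FN=2+4+1+3=10 → 53/63 = 0.8413
  F: TP=32, FN=8+6+4+11=29 → 32/61 = 0.5246
  B: TP=20, FN=0+1+2+0=3 → 20/23 = 0.8696
  O: TP=29, FN=8+10+9+4=31 → 29/60 = 0.4833
  A: TP=44, FN=5+0+1+0=6 → 44/50 = 0.8800
Macro-recall = mean = (0.8413 + 0.5246 + 0.8696 + 0.4833 + 0.8800) / 5 = 0.720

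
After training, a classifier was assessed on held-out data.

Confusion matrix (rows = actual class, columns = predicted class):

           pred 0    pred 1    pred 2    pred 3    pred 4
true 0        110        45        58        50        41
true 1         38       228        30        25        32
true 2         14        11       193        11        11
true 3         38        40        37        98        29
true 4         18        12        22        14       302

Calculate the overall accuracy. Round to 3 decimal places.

0.618

Accuracy = trace / total = (110+228+193+98+302=931) / 1507 = 931/1507 = 0.618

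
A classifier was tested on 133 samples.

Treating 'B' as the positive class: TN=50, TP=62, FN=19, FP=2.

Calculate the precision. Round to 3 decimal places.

0.969

Precision = TP/(TP+FP) = 62/(62+2) = 62/64 = 0.969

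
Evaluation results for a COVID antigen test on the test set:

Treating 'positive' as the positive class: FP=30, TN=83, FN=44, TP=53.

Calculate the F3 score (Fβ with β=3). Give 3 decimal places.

0.554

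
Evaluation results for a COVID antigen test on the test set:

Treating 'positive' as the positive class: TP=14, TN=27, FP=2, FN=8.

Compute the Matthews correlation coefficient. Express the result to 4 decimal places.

0.6056

MCC = (TP·TN − FP·FN) / √((TP+FP)(TP+FN)(TN+FP)(TN+FN))
Numerator = 14·27 − 2·8 = 362
Denominator = √(16·22·29·35) = √357280 = 597.7290
MCC = 362 / 597.7290 = 0.6056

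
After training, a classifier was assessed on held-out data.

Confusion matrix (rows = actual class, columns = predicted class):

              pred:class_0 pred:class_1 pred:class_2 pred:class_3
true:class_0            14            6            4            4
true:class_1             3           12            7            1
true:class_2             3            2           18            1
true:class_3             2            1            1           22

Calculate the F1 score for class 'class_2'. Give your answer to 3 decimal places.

Treat 'class_2' as positive and all other classes as negative.
F1 score = 2·TP/(2·TP+FP+FN).
class_2: TP=18, FP=4+7+1=12, FN=3+2+1=6 → 36/54 = 0.6667

0.667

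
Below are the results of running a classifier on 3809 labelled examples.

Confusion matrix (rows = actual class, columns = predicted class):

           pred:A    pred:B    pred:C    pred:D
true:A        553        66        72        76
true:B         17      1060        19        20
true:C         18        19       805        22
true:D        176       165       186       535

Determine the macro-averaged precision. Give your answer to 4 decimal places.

0.7741

Per-class precision (TP/(TP+FP)):
  A: TP=553, FP=17+18+176=211 → 553/764 = 0.72382
  B: TP=1060, FP=66+19+165=250 → 1060/1310 = 0.80916
  C: TP=805, FP=72+19+186=277 → 805/1082 = 0.74399
  D: TP=535, FP=76+20+22=118 → 535/653 = 0.81930
Macro-precision = mean = (0.72382 + 0.80916 + 0.74399 + 0.81930) / 4 = 0.7741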